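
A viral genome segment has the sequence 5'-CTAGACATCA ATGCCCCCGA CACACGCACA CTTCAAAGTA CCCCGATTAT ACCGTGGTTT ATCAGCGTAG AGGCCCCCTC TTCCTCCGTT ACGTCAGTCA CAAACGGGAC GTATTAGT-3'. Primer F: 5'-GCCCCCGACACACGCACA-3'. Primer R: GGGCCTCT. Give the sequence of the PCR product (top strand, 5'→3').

5'-GCCCCCGACACACGCACACTTCAAAGTACCCCGATTATACCGTGGTTTATCAGCGTAGAGGCCC-3'

Forward primer GCCCCCGACACACGCACA is found on the top strand at positions 13–30.
The reverse primer's reverse complement is AGAGGCCC, which matches the template at positions 69–76.
The product is the template from position 13 through 76 (64 bp).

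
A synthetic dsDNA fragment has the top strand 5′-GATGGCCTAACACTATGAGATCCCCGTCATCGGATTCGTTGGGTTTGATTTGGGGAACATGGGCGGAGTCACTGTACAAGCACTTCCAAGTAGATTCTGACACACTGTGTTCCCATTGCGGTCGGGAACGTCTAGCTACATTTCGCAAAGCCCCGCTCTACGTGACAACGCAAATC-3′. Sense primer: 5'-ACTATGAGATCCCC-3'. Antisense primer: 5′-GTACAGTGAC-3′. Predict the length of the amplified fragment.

66 bp

Scanning the template, ACTATGAGATCCCC occurs at positions 12–25; this primer anneals to the bottom strand there with its 3' end pointing downstream.
Taking the reverse complement of GTACAGTGAC gives GTCACTGTAC, found at positions 68–77 on the template; the primer anneals here to the top strand with its 3' end pointing upstream.
Product length = (reverse-primer end) − (forward-primer start) + 1 = 77 − 12 + 1 = 66 bp.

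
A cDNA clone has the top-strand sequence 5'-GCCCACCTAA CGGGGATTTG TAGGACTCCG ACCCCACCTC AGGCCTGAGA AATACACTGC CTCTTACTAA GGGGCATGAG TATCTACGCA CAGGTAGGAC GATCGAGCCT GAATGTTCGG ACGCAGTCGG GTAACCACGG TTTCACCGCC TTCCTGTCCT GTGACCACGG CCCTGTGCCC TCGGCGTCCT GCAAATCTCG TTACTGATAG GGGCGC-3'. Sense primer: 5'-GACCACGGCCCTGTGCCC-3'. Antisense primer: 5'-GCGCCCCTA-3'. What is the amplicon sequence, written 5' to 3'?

5'-GACCACGGCCCTGTGCCCTCGGCGTCCTGCAAATCTCGTTACTGATAGGGGCGC-3'

Scanning the template, GACCACGGCCCTGTGCCC occurs at positions 163–180; this primer anneals to the bottom strand there with its 3' end pointing downstream.
Reverse complement of the reverse primer: TAGGGGCGC. This occurs on the top strand at positions 208–216.
The product is the template from position 163 through 216 (54 bp).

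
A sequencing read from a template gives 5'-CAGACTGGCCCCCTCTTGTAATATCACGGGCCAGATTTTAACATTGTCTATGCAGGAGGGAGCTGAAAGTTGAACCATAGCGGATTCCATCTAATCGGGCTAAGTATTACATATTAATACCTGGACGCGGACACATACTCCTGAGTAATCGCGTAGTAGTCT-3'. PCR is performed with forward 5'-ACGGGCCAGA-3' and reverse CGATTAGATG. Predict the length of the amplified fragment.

72 bp

Scanning the template, ACGGGCCAGA occurs at positions 26–35; this primer anneals to the bottom strand there with its 3' end pointing downstream.
Reverse complement of the reverse primer: CATCTAATCG. This occurs on the top strand at positions 88–97.
Product length = (reverse-primer end) − (forward-primer start) + 1 = 97 − 26 + 1 = 72 bp.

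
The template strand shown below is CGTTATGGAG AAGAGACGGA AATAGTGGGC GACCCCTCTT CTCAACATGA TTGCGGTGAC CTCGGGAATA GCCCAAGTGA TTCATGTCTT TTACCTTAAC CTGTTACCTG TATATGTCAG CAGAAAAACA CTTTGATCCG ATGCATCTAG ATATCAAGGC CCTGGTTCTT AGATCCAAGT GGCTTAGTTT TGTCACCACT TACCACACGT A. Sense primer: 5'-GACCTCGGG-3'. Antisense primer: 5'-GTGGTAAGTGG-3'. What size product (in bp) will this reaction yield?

The forward primer matches the template at positions 58–66.
The reverse primer's reverse complement is CCACTTACCAC, which matches the template at positions 196–206.
Product length = (reverse-primer end) − (forward-primer start) + 1 = 206 − 58 + 1 = 149 bp.

149 bp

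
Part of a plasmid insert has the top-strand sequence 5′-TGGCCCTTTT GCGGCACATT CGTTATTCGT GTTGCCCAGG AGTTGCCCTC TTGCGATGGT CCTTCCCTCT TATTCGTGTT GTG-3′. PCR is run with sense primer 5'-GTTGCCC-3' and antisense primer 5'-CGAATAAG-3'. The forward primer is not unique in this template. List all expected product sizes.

46 bp, 35 bp

The forward primer GTTGCCC matches the top strand at positions 31–37, 42–48.
The reverse primer's reverse complement is CTTATTCG, matching at positions 69–76.
Each forward site pairs with the reverse site to give a product ending at position 76: sizes 46, 35 bp.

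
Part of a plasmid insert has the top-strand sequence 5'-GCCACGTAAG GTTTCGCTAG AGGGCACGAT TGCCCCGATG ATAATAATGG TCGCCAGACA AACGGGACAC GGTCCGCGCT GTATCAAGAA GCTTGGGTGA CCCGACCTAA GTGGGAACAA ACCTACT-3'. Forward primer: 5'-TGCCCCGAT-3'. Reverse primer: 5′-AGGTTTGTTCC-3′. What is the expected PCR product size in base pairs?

94 bp

Scanning the template, TGCCCCGAT occurs at positions 31–39; this primer anneals to the bottom strand there with its 3' end pointing downstream.
Taking the reverse complement of AGGTTTGTTCC gives GGAACAAACCT, found at positions 114–124 on the template; the primer anneals here to the top strand with its 3' end pointing upstream.
Amplicon spans positions 31–124: 94 bp.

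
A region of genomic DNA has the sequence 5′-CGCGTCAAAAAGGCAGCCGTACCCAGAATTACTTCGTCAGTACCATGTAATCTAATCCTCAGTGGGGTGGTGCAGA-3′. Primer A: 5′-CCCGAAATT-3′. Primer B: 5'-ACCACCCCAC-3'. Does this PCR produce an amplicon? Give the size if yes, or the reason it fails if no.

Primer A (CCCGAAATT) does not match the top strand, and its reverse complement AATTTCGGG does not match either.
With no annealing site for primer A, no amplification occurs.

No product — primer A has no binding site in the template.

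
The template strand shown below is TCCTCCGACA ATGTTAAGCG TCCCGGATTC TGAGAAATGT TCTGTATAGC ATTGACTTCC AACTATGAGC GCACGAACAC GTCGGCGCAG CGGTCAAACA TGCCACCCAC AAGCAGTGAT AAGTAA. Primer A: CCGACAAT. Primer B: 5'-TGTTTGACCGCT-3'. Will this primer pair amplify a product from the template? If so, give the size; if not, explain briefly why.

Yes — a 96 bp product.

Primer A (CCGACAAT) matches the top strand at positions 5–12; it acts as a forward primer.
Primer B's reverse complement is AGCGGTCAAACA, matching the top strand at positions 89–100; it acts as a reverse primer.
The 3' ends face each other across positions 5–100, giving a 96 bp product.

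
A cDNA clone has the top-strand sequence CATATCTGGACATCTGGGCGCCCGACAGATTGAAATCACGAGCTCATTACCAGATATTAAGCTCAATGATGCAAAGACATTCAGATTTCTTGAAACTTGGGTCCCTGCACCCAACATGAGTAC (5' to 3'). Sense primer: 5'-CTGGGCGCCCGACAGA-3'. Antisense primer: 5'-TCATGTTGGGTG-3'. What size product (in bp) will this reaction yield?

Forward primer CTGGGCGCCCGACAGA is found on the top strand at positions 14–29.
Reverse complement of the reverse primer: CACCCAACATGA. This occurs on the top strand at positions 108–119.
Product length = (reverse-primer end) − (forward-primer start) + 1 = 119 − 14 + 1 = 106 bp.

106 bp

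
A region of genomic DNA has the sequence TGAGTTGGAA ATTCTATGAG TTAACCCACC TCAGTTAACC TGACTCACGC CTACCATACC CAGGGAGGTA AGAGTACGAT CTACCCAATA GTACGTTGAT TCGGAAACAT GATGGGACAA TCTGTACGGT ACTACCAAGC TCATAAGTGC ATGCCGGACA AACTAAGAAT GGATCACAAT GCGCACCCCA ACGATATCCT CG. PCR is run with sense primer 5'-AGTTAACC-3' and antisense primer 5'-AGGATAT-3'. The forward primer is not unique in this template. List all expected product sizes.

182 bp, 168 bp

The forward primer AGTTAACC matches the top strand at positions 19–26, 33–40.
The reverse primer's reverse complement is ATATCCT, matching at positions 194–200.
Each forward site pairs with the reverse site to give a product ending at position 200: sizes 182, 168 bp.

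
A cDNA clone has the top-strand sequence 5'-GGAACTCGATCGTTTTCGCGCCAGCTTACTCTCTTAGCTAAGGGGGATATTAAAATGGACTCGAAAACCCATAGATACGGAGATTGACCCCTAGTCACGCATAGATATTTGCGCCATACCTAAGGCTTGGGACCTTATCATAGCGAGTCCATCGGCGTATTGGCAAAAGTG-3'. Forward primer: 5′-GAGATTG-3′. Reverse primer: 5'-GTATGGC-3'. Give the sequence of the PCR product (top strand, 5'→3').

5'-GAGATTGACCCCTAGTCACGCATAGATATTTGCGCCATAC-3'

The forward primer matches the template at positions 80–86.
Reverse complement of the reverse primer: GCCATAC. This occurs on the top strand at positions 113–119.
The product is the template from position 80 through 119 (40 bp).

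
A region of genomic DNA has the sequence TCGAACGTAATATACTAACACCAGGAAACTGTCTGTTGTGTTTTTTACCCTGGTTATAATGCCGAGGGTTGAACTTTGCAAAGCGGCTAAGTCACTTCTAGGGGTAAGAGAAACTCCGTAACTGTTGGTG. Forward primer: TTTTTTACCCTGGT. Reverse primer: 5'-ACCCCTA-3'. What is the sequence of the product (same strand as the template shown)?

5'-TTTTTTACCCTGGTTATAATGCCGAGGGTTGAACTTTGCAAAGCGGCTAAGTCACTTCTAGGGGT-3'

Forward primer TTTTTTACCCTGGT is found on the top strand at positions 41–54.
Reverse complement of the reverse primer: TAGGGGT. This occurs on the top strand at positions 99–105.
The product is the template from position 41 through 105 (65 bp).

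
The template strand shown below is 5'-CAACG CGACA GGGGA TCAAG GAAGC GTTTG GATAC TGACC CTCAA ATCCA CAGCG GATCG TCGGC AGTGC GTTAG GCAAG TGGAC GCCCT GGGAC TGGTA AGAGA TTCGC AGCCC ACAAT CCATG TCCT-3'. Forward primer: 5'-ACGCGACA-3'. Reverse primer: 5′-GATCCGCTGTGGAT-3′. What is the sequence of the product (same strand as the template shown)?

5'-ACGCGACAGGGGATCAAGGAAGCGTTTGGATACTGACCCTCAAATCCACAGCGGATC-3'

Forward primer ACGCGACA is found on the top strand at positions 3–10.
Taking the reverse complement of GATCCGCTGTGGAT gives ATCCACAGCGGATC, found at positions 46–59 on the template; the primer anneals here to the top strand with its 3' end pointing upstream.
The product is the template from position 3 through 59 (57 bp).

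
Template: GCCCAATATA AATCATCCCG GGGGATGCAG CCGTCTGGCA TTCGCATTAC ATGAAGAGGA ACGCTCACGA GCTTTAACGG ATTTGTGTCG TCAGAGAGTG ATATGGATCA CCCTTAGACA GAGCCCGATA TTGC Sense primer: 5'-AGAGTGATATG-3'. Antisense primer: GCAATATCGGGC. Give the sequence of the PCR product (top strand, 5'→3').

5'-AGAGTGATATGGATCACCCTTAGACAGAGCCCGATATTGC-3'

Scanning the template, AGAGTGATATG occurs at positions 95–105; this primer anneals to the bottom strand there with its 3' end pointing downstream.
Taking the reverse complement of GCAATATCGGGC gives GCCCGATATTGC, found at positions 123–134 on the template; the primer anneals here to the top strand with its 3' end pointing upstream.
The product is the template from position 95 through 134 (40 bp).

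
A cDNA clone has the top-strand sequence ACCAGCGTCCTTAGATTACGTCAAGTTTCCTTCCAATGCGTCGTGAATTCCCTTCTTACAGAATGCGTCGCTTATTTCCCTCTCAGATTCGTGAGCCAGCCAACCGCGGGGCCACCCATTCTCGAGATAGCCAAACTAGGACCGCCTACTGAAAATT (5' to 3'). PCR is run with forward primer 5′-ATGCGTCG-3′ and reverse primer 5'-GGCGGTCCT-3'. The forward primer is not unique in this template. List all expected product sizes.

The forward primer ATGCGTCG matches the top strand at positions 36–43, 63–70.
The reverse primer's reverse complement is AGGACCGCC, matching at positions 138–146.
Each forward site pairs with the reverse site to give a product ending at position 146: sizes 111, 84 bp.

111 bp, 84 bp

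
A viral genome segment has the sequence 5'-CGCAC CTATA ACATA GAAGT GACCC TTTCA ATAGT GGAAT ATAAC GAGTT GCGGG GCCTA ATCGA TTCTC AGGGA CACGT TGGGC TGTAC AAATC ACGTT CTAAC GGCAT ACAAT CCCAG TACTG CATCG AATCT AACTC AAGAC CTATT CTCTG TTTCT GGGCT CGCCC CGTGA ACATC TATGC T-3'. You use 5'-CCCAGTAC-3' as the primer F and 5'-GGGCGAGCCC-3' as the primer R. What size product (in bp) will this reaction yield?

The forward primer matches the template at positions 116–123.
Taking the reverse complement of GGGCGAGCCC gives GGGCTCGCCC, found at positions 161–170 on the template; the primer anneals here to the top strand with its 3' end pointing upstream.
The product runs from position 116 to position 170, so its length is 170 − 116 + 1 = 55 bp.

55 bp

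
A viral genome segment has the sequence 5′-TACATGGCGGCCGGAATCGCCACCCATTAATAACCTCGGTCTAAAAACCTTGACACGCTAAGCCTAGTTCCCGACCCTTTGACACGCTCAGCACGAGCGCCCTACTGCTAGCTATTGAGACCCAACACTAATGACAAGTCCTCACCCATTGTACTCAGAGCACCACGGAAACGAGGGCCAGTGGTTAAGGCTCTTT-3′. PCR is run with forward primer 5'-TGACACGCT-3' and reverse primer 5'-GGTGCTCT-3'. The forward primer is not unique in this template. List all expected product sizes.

114 bp, 85 bp

The forward primer TGACACGCT matches the top strand at positions 51–59, 80–88.
The reverse primer's reverse complement is AGAGCACC, matching at positions 157–164.
Each forward site pairs with the reverse site to give a product ending at position 164: sizes 114, 85 bp.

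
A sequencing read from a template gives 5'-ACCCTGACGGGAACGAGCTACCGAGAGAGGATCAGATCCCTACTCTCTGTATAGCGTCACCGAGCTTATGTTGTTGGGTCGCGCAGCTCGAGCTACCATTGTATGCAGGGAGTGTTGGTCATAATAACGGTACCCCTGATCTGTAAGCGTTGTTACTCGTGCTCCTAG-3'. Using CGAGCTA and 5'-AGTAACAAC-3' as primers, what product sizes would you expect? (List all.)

144 bp, 69 bp

The forward primer CGAGCTA matches the top strand at positions 14–20, 89–95.
The reverse primer's reverse complement is GTTGTTACT, matching at positions 149–157.
Each forward site pairs with the reverse site to give a product ending at position 157: sizes 144, 69 bp.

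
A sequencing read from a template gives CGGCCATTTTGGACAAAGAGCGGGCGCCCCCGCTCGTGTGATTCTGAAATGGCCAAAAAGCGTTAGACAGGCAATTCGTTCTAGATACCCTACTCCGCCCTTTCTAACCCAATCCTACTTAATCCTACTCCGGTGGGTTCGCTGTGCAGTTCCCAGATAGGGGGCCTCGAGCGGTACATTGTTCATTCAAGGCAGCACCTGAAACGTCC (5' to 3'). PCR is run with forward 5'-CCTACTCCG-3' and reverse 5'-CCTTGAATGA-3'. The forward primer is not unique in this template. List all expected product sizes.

The forward primer CCTACTCCG matches the top strand at positions 89–97, 124–132.
The reverse primer's reverse complement is TCATTCAAGG, matching at positions 183–192.
Each forward site pairs with the reverse site to give a product ending at position 192: sizes 104, 69 bp.

104 bp, 69 bp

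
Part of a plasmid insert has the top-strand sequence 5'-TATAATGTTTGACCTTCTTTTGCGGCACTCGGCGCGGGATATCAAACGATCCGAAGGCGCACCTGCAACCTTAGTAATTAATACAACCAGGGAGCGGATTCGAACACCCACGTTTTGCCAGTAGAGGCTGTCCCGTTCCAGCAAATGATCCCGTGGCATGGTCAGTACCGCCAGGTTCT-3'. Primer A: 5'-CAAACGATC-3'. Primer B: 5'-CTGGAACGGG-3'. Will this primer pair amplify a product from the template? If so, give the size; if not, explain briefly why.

Primer A (CAAACGATC) matches the top strand at positions 43–51; it acts as a forward primer.
Primer B's reverse complement is CCCGTTCCAG, matching the top strand at positions 132–141; it acts as a reverse primer.
The 3' ends face each other across positions 43–141, giving a 99 bp product.

Yes — a 99 bp product.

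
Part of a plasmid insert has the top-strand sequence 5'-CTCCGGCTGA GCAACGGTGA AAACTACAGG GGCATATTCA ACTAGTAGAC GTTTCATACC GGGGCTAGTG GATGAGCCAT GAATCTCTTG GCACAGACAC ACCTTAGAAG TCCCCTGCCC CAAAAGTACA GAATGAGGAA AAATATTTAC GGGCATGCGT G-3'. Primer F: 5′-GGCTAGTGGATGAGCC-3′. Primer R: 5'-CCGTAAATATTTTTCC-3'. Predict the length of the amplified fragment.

Scanning the template, GGCTAGTGGATGAGCC occurs at positions 63–78; this primer anneals to the bottom strand there with its 3' end pointing downstream.
Taking the reverse complement of CCGTAAATATTTTTCC gives GGAAAAATATTTACGG, found at positions 137–152 on the template; the primer anneals here to the top strand with its 3' end pointing upstream.
The product runs from position 63 to position 152, so its length is 152 − 63 + 1 = 90 bp.

90 bp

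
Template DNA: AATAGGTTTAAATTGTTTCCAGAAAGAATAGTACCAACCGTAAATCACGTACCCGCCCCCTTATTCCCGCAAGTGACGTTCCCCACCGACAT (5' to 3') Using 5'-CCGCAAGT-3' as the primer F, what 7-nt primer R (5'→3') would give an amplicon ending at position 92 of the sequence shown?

5'-ATGTCGG-3'

The forward primer binds at positions 67–74; the product's 3' end on the top strand is position 92.
The reverse primer anneals to the top strand over positions 86–92, i.e. to CCGACAT.
Its sequence written 5'→3' is the reverse complement: ATGTCGG.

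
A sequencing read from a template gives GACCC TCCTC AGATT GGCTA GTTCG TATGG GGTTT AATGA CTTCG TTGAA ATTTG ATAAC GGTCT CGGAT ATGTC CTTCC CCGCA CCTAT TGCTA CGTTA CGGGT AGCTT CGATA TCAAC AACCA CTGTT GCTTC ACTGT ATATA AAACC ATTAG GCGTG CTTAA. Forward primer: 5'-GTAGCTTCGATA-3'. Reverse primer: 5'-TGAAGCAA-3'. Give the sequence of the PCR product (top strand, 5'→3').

Forward primer GTAGCTTCGATA is found on the top strand at positions 104–115.
Reverse complement of the reverse primer: TTGCTTCA. This occurs on the top strand at positions 129–136.
The product is the template from position 104 through 136 (33 bp).

5'-GTAGCTTCGATATCAACAACCACTGTTGCTTCA-3'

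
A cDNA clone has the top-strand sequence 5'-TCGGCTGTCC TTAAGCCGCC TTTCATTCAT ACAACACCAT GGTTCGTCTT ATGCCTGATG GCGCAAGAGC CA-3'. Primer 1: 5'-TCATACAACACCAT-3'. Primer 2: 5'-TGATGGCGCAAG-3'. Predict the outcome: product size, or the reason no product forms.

Primer 1 (TCATACAACACCAT) matches the top strand at positions 27–40 (3' end points downstream).
Primer 2 (TGATGGCGCAAG) also matches the top strand directly, at positions 56–67 — its reverse complement CTTGCGCCATCA is not present.
Both primers anneal to the bottom strand with 3' ends pointing the same way, so neither can prime synthesis back toward the other.

No product — both primers anneal to the same strand and extend in the same direction.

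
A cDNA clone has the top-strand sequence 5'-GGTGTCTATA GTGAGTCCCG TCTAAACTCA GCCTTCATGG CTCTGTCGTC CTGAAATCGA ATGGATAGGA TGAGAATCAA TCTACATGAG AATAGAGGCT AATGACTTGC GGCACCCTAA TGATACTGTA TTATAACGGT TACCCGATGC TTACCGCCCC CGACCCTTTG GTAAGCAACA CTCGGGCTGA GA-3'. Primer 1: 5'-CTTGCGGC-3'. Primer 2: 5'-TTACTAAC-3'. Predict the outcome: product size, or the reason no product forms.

No product — primer 2 has no binding site in the template.

Primer 2 (TTACTAAC) does not match the top strand, and its reverse complement GTTAGTAA does not match either.
With no annealing site for primer 2, no amplification occurs.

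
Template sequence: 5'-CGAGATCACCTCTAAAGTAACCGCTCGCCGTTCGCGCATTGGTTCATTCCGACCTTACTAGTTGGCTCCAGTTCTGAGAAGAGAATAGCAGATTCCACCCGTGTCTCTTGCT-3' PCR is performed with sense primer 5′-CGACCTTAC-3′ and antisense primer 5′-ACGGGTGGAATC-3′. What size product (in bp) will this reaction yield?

53 bp

The forward primer matches the template at positions 50–58.
Taking the reverse complement of ACGGGTGGAATC gives GATTCCACCCGT, found at positions 91–102 on the template; the primer anneals here to the top strand with its 3' end pointing upstream.
Product length = (reverse-primer end) − (forward-primer start) + 1 = 102 − 50 + 1 = 53 bp.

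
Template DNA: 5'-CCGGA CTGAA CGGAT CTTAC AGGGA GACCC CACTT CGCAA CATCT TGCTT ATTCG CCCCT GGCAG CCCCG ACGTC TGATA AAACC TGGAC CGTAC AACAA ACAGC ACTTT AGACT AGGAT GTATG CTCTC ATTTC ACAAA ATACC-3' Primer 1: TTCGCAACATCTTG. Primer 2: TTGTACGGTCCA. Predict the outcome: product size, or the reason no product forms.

Primer 1 (TTCGCAACATCTTG) matches the top strand at positions 34–47; it acts as a forward primer.
Primer 2's reverse complement is TGGACCGTACAA, matching the top strand at positions 86–97; it acts as a reverse primer.
The 3' ends face each other across positions 34–97, giving a 64 bp product.

Yes — a 64 bp product.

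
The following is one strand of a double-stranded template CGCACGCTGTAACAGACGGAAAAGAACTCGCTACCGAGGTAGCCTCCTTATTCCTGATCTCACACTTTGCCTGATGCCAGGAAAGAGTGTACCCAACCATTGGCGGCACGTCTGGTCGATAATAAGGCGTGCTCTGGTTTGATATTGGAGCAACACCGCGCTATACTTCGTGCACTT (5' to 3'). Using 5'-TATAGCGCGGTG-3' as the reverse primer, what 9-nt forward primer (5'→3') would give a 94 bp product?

5'-TGATGCCAG-3'

The reverse primer's reverse complement CACCGCGCTATA matches the template at positions 154–165, so the product ends at position 165.
A 94 bp product then starts at position 165 − 94 + 1 = 72.
The forward primer is identical to the top strand there: TGATGCCAG.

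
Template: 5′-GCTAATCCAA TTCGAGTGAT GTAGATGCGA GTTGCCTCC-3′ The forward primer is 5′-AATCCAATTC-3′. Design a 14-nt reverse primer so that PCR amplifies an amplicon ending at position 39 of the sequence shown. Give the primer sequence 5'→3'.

The forward primer binds at positions 4–13; the product's 3' end on the top strand is position 39.
The reverse primer anneals to the top strand over positions 26–39, i.e. to TGCGAGTTGCCTCC.
Its sequence written 5'→3' is the reverse complement: GGAGGCAACTCGCA.

5'-GGAGGCAACTCGCA-3'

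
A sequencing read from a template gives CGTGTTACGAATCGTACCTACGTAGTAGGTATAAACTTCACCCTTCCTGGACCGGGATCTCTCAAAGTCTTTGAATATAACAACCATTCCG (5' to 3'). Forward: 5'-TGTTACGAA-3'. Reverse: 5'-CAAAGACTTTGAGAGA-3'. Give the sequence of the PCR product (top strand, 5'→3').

5'-TGTTACGAATCGTACCTACGTAGTAGGTATAAACTTCACCCTTCCTGGACCGGGATCTCTCAAAGTCTTTG-3'

Scanning the template, TGTTACGAA occurs at positions 3–11; this primer anneals to the bottom strand there with its 3' end pointing downstream.
The reverse primer's reverse complement is TCTCTCAAAGTCTTTG, which matches the template at positions 58–73.
The product is the template from position 3 through 73 (71 bp).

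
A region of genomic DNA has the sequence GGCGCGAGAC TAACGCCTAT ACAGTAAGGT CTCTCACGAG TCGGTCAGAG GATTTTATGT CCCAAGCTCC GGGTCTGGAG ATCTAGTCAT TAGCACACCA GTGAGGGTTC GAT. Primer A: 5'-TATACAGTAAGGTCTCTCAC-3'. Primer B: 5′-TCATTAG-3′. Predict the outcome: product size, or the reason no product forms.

Primer A (TATACAGTAAGGTCTCTCAC) matches the top strand at positions 18–37 (3' end points downstream).
Primer B (TCATTAG) also matches the top strand directly, at positions 87–93 — its reverse complement CTAATGA is not present.
Both primers anneal to the bottom strand with 3' ends pointing the same way, so neither can prime synthesis back toward the other.

No product — both primers anneal to the same strand and extend in the same direction.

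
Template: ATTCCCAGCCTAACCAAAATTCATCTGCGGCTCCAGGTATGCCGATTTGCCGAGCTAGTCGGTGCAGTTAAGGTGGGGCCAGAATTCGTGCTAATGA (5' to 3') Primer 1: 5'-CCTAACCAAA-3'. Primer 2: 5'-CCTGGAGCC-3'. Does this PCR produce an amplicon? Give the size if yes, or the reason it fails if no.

Yes — a 29 bp product.

Primer 1 (CCTAACCAAA) matches the top strand at positions 9–18; it acts as a forward primer.
Primer 2's reverse complement is GGCTCCAGG, matching the top strand at positions 29–37; it acts as a reverse primer.
The 3' ends face each other across positions 9–37, giving a 29 bp product.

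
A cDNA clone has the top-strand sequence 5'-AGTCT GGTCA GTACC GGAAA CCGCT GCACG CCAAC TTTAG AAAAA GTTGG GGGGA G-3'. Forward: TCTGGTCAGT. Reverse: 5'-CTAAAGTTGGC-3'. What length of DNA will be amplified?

Scanning the template, TCTGGTCAGT occurs at positions 3–12; this primer anneals to the bottom strand there with its 3' end pointing downstream.
Taking the reverse complement of CTAAAGTTGGC gives GCCAACTTTAG, found at positions 30–40 on the template; the primer anneals here to the top strand with its 3' end pointing upstream.
The product runs from position 3 to position 40, so its length is 40 − 3 + 1 = 38 bp.

38 bp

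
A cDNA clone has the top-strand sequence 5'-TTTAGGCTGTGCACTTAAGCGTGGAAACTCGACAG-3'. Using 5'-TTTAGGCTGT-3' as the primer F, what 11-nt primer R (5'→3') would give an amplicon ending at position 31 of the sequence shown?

5'-CGAGTTTCCAC-3'

The forward primer binds at positions 1–10; the product's 3' end on the top strand is position 31.
The reverse primer anneals to the top strand over positions 21–31, i.e. to GTGGAAACTCG.
Its sequence written 5'→3' is the reverse complement: CGAGTTTCCAC.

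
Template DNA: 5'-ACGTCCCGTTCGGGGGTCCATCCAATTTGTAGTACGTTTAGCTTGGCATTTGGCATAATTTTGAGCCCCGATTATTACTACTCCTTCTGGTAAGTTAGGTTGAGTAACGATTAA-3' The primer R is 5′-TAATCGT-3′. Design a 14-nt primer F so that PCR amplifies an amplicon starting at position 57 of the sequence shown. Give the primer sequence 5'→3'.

The reverse primer's reverse complement ACGATTA matches the template at positions 107–113; the product starts at position 57.
The forward primer is identical to the top strand over positions 57–70: AATTTTGAGCCCCG.

5'-AATTTTGAGCCCCG-3'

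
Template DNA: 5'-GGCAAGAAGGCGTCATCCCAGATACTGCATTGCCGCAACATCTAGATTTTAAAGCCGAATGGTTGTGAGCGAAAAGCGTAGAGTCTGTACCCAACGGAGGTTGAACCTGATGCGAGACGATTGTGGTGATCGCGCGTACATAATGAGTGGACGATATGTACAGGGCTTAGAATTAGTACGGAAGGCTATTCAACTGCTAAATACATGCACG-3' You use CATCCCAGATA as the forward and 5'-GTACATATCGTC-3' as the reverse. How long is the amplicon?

148 bp

Forward primer CATCCCAGATA is found on the top strand at positions 14–24.
Taking the reverse complement of GTACATATCGTC gives GACGATATGTAC, found at positions 150–161 on the template; the primer anneals here to the top strand with its 3' end pointing upstream.
Product length = (reverse-primer end) − (forward-primer start) + 1 = 161 − 14 + 1 = 148 bp.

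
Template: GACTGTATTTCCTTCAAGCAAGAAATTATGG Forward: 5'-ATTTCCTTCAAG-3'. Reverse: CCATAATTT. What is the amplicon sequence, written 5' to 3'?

Forward primer ATTTCCTTCAAG is found on the top strand at positions 7–18.
Taking the reverse complement of CCATAATTT gives AAATTATGG, found at positions 23–31 on the template; the primer anneals here to the top strand with its 3' end pointing upstream.
The product is the template from position 7 through 31 (25 bp).

5'-ATTTCCTTCAAGCAAGAAATTATGG-3'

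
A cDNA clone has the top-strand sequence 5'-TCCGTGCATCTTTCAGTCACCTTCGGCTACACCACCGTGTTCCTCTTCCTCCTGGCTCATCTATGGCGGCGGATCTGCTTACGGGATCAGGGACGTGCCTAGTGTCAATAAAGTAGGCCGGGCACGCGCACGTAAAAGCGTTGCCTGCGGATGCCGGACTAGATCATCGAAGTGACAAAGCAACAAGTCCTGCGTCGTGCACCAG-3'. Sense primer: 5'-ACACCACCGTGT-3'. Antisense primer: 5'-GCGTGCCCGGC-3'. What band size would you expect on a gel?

Scanning the template, ACACCACCGTGT occurs at positions 29–40; this primer anneals to the bottom strand there with its 3' end pointing downstream.
Taking the reverse complement of GCGTGCCCGGC gives GCCGGGCACGC, found at positions 117–127 on the template; the primer anneals here to the top strand with its 3' end pointing upstream.
Amplicon spans positions 29–127: 99 bp.

99 bp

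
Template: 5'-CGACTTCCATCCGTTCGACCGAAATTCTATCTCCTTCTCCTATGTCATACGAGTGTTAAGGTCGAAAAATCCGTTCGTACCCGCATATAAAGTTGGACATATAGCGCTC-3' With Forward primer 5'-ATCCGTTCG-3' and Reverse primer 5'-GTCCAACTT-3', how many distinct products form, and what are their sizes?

The forward primer ATCCGTTCG matches the top strand at positions 9–17, 69–77.
The reverse primer's reverse complement is AAGTTGGAC, matching at positions 90–98.
Each forward site pairs with the reverse site to give a product ending at position 98: sizes 90, 30 bp.

Two products: 90 bp, 30 bp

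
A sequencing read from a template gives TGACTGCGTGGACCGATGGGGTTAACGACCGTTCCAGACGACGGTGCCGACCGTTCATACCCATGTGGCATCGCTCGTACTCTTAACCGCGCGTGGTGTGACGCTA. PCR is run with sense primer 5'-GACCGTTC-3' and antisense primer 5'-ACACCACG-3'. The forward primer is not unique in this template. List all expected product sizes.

The forward primer GACCGTTC matches the top strand at positions 27–34, 49–56.
The reverse primer's reverse complement is CGTGGTGT, matching at positions 92–99.
Each forward site pairs with the reverse site to give a product ending at position 99: sizes 73, 51 bp.

73 bp, 51 bp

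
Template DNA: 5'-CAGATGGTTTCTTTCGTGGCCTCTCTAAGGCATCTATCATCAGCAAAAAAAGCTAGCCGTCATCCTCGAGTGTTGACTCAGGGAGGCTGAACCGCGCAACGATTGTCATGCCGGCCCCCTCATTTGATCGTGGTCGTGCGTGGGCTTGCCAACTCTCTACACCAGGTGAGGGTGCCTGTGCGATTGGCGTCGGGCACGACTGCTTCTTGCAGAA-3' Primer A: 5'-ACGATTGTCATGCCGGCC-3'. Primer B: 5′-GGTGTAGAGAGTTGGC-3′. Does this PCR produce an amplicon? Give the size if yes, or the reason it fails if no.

Yes — a 65 bp product.

Primer A (ACGATTGTCATGCCGGCC) matches the top strand at positions 99–116; it acts as a forward primer.
Primer B's reverse complement is GCCAACTCTCTACACC, matching the top strand at positions 148–163; it acts as a reverse primer.
The 3' ends face each other across positions 99–163, giving a 65 bp product.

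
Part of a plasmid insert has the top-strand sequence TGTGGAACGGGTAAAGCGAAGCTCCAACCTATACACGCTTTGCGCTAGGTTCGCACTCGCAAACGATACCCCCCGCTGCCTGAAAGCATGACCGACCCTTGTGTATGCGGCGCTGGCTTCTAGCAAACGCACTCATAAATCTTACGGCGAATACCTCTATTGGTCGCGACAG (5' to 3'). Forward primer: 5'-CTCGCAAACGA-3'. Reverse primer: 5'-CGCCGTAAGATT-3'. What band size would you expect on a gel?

The forward primer matches the template at positions 56–66.
Taking the reverse complement of CGCCGTAAGATT gives AATCTTACGGCG, found at positions 138–149 on the template; the primer anneals here to the top strand with its 3' end pointing upstream.
The product runs from position 56 to position 149, so its length is 149 − 56 + 1 = 94 bp.

94 bp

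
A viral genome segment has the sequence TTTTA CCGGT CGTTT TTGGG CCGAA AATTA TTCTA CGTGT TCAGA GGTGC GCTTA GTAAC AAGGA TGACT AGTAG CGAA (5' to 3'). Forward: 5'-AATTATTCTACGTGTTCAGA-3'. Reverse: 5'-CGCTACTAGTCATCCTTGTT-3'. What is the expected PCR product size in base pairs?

Forward primer AATTATTCTACGTGTTCAGA is found on the top strand at positions 26–45.
The reverse primer's reverse complement is AACAAGGATGACTAGTAGCG, which matches the template at positions 58–77.
Amplicon spans positions 26–77: 52 bp.

52 bp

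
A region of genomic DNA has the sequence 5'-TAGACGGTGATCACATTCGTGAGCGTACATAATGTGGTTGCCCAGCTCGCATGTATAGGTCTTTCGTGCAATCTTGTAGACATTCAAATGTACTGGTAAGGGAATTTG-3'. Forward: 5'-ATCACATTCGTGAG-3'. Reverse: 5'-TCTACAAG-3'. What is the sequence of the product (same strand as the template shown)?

5'-ATCACATTCGTGAGCGTACATAATGTGGTTGCCCAGCTCGCATGTATAGGTCTTTCGTGCAATCTTGTAGA-3'

The forward primer matches the template at positions 10–23.
The reverse primer's reverse complement is CTTGTAGA, which matches the template at positions 73–80.
The product is the template from position 10 through 80 (71 bp).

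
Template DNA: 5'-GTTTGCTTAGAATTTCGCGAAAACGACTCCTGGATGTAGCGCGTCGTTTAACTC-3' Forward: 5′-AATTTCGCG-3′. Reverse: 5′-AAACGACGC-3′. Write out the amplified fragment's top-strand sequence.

5'-AATTTCGCGAAAACGACTCCTGGATGTAGCGCGTCGTTT-3'

Scanning the template, AATTTCGCG occurs at positions 11–19; this primer anneals to the bottom strand there with its 3' end pointing downstream.
Reverse complement of the reverse primer: GCGTCGTTT. This occurs on the top strand at positions 41–49.
The product is the template from position 11 through 49 (39 bp).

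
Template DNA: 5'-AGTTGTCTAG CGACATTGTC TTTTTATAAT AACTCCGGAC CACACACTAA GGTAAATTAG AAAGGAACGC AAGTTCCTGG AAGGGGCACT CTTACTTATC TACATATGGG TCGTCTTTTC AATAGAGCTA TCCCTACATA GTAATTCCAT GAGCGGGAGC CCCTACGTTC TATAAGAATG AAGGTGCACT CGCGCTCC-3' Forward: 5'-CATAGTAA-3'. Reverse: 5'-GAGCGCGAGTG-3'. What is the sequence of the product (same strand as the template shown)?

5'-CATAGTAATTCCATGAGCGGGAGCCCCTACGTTCTATAAGAATGAAGGTGCACTCGCGCTC-3'

The forward primer matches the template at positions 137–144.
The reverse primer's reverse complement is CACTCGCGCTC, which matches the template at positions 187–197.
The product is the template from position 137 through 197 (61 bp).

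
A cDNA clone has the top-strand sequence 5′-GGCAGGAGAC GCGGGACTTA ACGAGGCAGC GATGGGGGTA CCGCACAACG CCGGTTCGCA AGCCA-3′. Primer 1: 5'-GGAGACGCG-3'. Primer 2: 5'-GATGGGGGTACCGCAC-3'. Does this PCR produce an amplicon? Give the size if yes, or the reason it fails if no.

Primer 1 (GGAGACGCG) matches the top strand at positions 5–13 (3' end points downstream).
Primer 2 (GATGGGGGTACCGCAC) also matches the top strand directly, at positions 31–46 — its reverse complement GTGCGGTACCCCCATC is not present.
Both primers anneal to the bottom strand with 3' ends pointing the same way, so neither can prime synthesis back toward the other.

No product — both primers anneal to the same strand and extend in the same direction.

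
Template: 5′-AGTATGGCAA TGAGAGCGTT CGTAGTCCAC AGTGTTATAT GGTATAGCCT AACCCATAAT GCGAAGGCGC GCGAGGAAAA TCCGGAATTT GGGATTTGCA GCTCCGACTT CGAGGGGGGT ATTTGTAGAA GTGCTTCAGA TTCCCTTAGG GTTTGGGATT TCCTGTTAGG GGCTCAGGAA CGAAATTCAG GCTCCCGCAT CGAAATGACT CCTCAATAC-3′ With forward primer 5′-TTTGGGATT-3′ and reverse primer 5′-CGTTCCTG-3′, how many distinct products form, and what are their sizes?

Two products: 95 bp, 31 bp

The forward primer TTTGGGATT matches the top strand at positions 88–96, 152–160.
The reverse primer's reverse complement is CAGGAACG, matching at positions 175–182.
Each forward site pairs with the reverse site to give a product ending at position 182: sizes 95, 31 bp.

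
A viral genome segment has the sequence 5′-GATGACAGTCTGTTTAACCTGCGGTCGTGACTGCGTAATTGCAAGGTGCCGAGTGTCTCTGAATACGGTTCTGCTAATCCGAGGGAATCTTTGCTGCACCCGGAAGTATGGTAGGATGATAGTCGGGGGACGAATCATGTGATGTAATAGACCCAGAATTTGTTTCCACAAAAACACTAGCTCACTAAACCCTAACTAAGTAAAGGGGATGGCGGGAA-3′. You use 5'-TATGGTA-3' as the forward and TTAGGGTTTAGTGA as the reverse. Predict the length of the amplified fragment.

Forward primer TATGGTA is found on the top strand at positions 107–113.
Taking the reverse complement of TTAGGGTTTAGTGA gives TCACTAAACCCTAA, found at positions 182–195 on the template; the primer anneals here to the top strand with its 3' end pointing upstream.
Product length = (reverse-primer end) − (forward-primer start) + 1 = 195 − 107 + 1 = 89 bp.

89 bp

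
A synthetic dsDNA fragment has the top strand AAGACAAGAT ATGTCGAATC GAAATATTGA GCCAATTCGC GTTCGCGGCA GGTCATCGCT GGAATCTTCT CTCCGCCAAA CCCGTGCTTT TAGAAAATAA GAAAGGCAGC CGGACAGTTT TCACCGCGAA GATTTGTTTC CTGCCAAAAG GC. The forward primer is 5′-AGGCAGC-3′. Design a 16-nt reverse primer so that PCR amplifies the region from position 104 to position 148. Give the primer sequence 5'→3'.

5'-TTTGGCAGGAAACAAA-3'

The product's 3' end on the top strand is position 148.
The reverse primer anneals to the top strand over positions 133–148, i.e. to TTTGTTTCCTGCCAAA.
Its sequence written 5'→3' is the reverse complement: TTTGGCAGGAAACAAA.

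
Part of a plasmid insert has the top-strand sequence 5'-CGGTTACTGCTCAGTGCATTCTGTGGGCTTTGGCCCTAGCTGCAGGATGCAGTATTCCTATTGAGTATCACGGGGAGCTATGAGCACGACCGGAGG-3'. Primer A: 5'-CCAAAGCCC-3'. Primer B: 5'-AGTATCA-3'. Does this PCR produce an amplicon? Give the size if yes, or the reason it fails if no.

Primer A (CCAAAGCCC) has reverse complement GGGCTTTGG, which matches the top strand at positions 25–33; primer A anneals to the top strand there with its 3' end pointing upstream toward position 25.
Primer B (AGTATCA) matches the top strand directly at positions 64–70; it anneals to the bottom strand with its 3' end pointing downstream toward position 70.
The 3' ends diverge (primer A extends toward position 1, primer B toward position 96), so the primers never converge on a shared product.

No product — the primers' 3' ends point away from each other.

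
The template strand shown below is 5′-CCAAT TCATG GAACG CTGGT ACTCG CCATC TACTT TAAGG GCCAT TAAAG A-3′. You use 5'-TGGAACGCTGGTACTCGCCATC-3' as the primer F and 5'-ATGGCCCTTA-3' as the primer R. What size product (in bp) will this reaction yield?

The forward primer matches the template at positions 9–30.
The reverse primer's reverse complement is TAAGGGCCAT, which matches the template at positions 36–45.
The product runs from position 9 to position 45, so its length is 45 − 9 + 1 = 37 bp.

37 bp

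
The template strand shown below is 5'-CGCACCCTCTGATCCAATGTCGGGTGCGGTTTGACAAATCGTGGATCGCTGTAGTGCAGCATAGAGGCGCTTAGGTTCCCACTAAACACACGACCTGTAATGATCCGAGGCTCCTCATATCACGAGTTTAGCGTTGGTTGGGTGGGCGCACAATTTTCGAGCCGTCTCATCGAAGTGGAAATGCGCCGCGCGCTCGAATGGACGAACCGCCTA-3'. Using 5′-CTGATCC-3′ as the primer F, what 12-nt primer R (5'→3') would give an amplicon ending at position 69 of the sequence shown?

5'-CGCCTCTATGCT-3'

The forward primer binds at positions 9–15; the product's 3' end on the top strand is position 69.
The reverse primer anneals to the top strand over positions 58–69, i.e. to AGCATAGAGGCG.
Its sequence written 5'→3' is the reverse complement: CGCCTCTATGCT.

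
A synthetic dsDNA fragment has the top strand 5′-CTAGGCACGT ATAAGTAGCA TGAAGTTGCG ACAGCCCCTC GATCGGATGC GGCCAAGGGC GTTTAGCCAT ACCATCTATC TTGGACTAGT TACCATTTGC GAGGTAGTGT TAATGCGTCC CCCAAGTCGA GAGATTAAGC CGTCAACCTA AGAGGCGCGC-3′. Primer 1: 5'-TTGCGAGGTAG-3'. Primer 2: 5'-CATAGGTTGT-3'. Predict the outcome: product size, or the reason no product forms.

Primer 2 (CATAGGTTGT) does not match the top strand, and its reverse complement ACAACCTATG does not match either.
With no annealing site for primer 2, no amplification occurs.

No product — primer 2 has no binding site in the template.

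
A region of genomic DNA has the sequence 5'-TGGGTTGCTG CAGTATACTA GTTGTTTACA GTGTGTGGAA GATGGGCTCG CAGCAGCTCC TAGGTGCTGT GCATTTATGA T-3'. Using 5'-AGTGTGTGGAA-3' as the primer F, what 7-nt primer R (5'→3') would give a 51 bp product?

The forward primer binds at positions 30–40, so a 51 bp product ends at position 30 + 51 − 1 = 80.
The reverse primer anneals to the top strand over positions 74–80, i.e. to TTTATGA.
Its sequence written 5'→3' is the reverse complement: TCATAAA.

5'-TCATAAA-3'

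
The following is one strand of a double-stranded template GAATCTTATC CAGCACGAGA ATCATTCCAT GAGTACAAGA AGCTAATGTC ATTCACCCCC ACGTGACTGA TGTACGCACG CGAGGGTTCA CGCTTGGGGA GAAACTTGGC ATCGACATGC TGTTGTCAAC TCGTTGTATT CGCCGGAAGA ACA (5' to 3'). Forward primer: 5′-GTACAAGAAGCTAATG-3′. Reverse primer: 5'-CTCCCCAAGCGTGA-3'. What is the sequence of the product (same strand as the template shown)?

5'-GTACAAGAAGCTAATGTCATTCACCCCCACGTGACTGATGTACGCACGCGAGGGTTCACGCTTGGGGAG-3'

Forward primer GTACAAGAAGCTAATG is found on the top strand at positions 33–48.
Reverse complement of the reverse primer: TCACGCTTGGGGAG. This occurs on the top strand at positions 88–101.
The product is the template from position 33 through 101 (69 bp).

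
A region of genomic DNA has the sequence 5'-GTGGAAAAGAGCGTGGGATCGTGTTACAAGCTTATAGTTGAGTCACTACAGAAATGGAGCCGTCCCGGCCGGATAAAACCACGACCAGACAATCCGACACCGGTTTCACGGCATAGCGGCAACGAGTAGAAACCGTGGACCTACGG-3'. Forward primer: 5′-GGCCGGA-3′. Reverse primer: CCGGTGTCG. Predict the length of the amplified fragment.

37 bp

Forward primer GGCCGGA is found on the top strand at positions 67–73.
Taking the reverse complement of CCGGTGTCG gives CGACACCGG, found at positions 95–103 on the template; the primer anneals here to the top strand with its 3' end pointing upstream.
Amplicon spans positions 67–103: 37 bp.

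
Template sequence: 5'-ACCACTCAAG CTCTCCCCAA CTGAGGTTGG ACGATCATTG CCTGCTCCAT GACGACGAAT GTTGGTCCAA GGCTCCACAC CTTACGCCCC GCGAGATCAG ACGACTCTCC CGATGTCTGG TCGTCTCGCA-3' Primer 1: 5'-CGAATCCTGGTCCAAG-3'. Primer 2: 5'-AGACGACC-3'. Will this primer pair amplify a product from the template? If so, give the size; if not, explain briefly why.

Primer 1 (CGAATCCTGGTCCAAG) does not match the top strand, and its reverse complement CTTGGACCAGGATTCG does not match either.
With no annealing site for primer 1, no amplification occurs.

No product — primer 1 has no binding site in the template.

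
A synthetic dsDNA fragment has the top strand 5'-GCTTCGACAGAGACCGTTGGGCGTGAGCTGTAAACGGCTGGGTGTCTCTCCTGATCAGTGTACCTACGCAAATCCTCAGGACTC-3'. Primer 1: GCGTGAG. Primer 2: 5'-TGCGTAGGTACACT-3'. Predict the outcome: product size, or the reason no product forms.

Primer 1 (GCGTGAG) matches the top strand at positions 21–27; it acts as a forward primer.
Primer 2's reverse complement is AGTGTACCTACGCA, matching the top strand at positions 57–70; it acts as a reverse primer.
The 3' ends face each other across positions 21–70, giving a 50 bp product.

Yes — a 50 bp product.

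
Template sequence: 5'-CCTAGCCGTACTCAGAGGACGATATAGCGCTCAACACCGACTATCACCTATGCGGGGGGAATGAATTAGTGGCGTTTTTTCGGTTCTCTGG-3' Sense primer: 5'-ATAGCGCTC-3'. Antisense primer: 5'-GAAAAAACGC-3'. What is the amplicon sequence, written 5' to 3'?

The forward primer matches the template at positions 24–32.
Taking the reverse complement of GAAAAAACGC gives GCGTTTTTTC, found at positions 72–81 on the template; the primer anneals here to the top strand with its 3' end pointing upstream.
The product is the template from position 24 through 81 (58 bp).

5'-ATAGCGCTCAACACCGACTATCACCTATGCGGGGGGAATGAATTAGTGGCGTTTTTTC-3'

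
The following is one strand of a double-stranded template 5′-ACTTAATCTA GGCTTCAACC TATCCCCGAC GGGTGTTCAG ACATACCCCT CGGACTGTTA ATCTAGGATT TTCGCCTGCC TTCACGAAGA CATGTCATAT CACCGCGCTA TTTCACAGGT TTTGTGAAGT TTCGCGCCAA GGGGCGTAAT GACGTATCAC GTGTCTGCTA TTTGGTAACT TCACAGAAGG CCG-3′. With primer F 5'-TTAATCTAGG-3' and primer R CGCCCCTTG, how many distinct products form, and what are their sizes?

The forward primer TTAATCTAGG matches the top strand at positions 3–12, 58–67.
The reverse primer's reverse complement is CAAGGGGCG, matching at positions 138–146.
Each forward site pairs with the reverse site to give a product ending at position 146: sizes 144, 89 bp.

Two products: 144 bp, 89 bp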